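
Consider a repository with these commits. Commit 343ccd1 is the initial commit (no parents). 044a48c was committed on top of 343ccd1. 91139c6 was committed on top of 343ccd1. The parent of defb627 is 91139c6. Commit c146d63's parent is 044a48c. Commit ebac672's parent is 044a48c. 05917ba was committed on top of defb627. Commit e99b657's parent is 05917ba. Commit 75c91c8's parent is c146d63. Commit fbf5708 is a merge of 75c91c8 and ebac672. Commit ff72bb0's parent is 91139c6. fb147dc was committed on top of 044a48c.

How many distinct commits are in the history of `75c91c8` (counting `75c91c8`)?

Walking parent pointers from 75c91c8: reachable set = {044a48c, 343ccd1, 75c91c8, c146d63}.
That is 4 commits.

4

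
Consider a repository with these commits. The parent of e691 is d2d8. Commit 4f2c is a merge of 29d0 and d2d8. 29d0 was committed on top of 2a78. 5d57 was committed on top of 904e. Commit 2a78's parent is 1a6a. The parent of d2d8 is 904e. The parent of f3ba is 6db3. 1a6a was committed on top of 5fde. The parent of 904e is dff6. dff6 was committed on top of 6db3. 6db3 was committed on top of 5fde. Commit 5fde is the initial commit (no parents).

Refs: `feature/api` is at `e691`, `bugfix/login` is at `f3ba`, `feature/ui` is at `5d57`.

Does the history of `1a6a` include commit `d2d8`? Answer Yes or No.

No

Ancestors of 1a6a: {1a6a, 5fde}.
d2d8 is not in that set, so it is not an ancestor of 1a6a.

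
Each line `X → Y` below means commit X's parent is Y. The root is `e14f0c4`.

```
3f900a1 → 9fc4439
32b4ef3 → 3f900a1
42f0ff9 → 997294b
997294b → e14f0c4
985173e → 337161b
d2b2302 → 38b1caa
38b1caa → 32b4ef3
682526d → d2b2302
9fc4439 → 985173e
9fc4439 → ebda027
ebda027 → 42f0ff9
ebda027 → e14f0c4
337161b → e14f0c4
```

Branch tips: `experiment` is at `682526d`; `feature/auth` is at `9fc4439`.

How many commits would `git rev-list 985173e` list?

3

Walking parent pointers from 985173e: reachable set = {337161b, 985173e, e14f0c4}.
That is 3 commits.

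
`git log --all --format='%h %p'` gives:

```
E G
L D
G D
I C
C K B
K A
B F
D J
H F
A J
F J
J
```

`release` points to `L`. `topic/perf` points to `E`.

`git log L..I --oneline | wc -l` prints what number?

Reachable from I: {A, B, C, F, I, J, K}.
Reachable from L: {D, J, L}.
In I's history but not L's: {A, B, C, F, I, K} — 6 commits.

6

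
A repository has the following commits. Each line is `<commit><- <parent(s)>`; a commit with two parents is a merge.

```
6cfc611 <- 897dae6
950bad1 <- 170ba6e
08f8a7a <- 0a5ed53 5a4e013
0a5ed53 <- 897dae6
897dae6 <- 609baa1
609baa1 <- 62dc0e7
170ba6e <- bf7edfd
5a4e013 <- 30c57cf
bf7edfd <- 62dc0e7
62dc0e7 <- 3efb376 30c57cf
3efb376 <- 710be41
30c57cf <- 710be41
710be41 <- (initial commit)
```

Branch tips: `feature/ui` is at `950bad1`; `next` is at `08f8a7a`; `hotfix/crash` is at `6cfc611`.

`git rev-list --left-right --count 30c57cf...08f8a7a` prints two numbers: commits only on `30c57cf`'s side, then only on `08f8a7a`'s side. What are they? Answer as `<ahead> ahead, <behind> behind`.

0 ahead, 7 behind

Reachable from 30c57cf: {30c57cf, 710be41}.
Reachable from 08f8a7a: {08f8a7a, 0a5ed53, 30c57cf, 3efb376, 5a4e013, 609baa1, 62dc0e7, 710be41, 897dae6}.
Only in 30c57cf's history (ahead): {} — 0.
Only in 08f8a7a's history (behind): {08f8a7a, 0a5ed53, 3efb376, 5a4e013, 609baa1, 62dc0e7, 897dae6} — 7.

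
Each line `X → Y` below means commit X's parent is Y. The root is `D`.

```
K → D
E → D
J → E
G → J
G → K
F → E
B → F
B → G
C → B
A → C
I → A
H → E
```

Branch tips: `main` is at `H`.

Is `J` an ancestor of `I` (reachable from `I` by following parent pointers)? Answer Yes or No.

Ancestors of I (commits reachable by following parents): {A, B, C, D, E, F, G, I, J, K}.
J is in that set, so it is an ancestor of I.

Yes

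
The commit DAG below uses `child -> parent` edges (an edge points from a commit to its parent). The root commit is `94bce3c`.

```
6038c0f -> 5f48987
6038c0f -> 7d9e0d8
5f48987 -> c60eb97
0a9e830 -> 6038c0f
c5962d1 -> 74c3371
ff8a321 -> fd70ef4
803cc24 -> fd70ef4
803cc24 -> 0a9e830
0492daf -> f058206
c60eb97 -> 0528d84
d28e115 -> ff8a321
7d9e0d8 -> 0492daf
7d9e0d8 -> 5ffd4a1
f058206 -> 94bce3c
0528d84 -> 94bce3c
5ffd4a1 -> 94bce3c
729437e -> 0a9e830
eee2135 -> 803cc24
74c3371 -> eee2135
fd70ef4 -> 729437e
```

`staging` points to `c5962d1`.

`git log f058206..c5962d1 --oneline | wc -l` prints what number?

Reachable from c5962d1: {0492daf, 0528d84, 0a9e830, 5f48987, 5ffd4a1, 6038c0f, 729437e, 74c3371, 7d9e0d8, 803cc24, 94bce3c, c5962d1, c60eb97, eee2135, f058206, fd70ef4}.
Reachable from f058206: {94bce3c, f058206}.
In c5962d1's history but not f058206's: {0492daf, 0528d84, 0a9e830, 5f48987, 5ffd4a1, 6038c0f, 729437e, 74c3371, 7d9e0d8, 803cc24, c5962d1, c60eb97, eee2135, fd70ef4} — 14 commits.

14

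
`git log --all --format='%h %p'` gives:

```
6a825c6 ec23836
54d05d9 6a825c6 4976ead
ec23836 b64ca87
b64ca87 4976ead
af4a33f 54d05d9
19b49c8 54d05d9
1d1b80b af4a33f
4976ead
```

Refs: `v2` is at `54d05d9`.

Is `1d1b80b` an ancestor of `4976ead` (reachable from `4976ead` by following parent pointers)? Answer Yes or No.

Ancestors of 4976ead: {4976ead}.
1d1b80b is not in that set, so it is not an ancestor of 4976ead.

No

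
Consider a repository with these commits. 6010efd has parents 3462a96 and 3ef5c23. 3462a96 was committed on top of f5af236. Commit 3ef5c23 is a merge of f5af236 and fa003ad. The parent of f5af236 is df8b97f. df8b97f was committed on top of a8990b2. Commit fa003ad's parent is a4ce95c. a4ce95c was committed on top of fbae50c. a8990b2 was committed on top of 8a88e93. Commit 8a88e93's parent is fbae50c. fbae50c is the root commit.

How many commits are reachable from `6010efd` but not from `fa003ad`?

7

Reachable from 6010efd: {3462a96, 3ef5c23, 6010efd, 8a88e93, a4ce95c, a8990b2, df8b97f, f5af236, fa003ad, fbae50c}.
Reachable from fa003ad: {a4ce95c, fa003ad, fbae50c}.
In 6010efd's history but not fa003ad's: {3462a96, 3ef5c23, 6010efd, 8a88e93, a8990b2, df8b97f, f5af236} — 7 commits.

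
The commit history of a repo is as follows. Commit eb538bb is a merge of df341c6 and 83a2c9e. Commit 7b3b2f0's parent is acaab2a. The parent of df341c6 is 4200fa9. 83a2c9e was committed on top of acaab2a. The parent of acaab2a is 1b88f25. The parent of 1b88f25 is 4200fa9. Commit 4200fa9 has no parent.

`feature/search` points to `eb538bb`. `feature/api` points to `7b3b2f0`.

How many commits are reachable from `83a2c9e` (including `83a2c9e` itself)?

Walking parent pointers from 83a2c9e: reachable set = {1b88f25, 4200fa9, 83a2c9e, acaab2a}.
That is 4 commits.

4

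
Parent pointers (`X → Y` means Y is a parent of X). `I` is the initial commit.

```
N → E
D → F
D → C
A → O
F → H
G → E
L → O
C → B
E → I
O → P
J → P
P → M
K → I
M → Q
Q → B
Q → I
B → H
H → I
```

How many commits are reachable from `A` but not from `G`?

7

Reachable from A: {A, B, H, I, M, O, P, Q}.
Reachable from G: {E, G, I}.
In A's history but not G's: {A, B, H, M, O, P, Q} — 7 commits.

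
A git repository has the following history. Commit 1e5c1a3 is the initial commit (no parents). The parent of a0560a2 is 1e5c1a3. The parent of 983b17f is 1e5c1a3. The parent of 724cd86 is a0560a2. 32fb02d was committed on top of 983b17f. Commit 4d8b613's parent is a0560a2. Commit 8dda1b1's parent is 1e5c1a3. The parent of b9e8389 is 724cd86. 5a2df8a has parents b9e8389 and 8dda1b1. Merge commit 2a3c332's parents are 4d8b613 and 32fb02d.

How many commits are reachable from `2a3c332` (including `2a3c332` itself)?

Walking parent pointers from 2a3c332: reachable set = {1e5c1a3, 2a3c332, 32fb02d, 4d8b613, 983b17f, a0560a2}.
That is 6 commits.

6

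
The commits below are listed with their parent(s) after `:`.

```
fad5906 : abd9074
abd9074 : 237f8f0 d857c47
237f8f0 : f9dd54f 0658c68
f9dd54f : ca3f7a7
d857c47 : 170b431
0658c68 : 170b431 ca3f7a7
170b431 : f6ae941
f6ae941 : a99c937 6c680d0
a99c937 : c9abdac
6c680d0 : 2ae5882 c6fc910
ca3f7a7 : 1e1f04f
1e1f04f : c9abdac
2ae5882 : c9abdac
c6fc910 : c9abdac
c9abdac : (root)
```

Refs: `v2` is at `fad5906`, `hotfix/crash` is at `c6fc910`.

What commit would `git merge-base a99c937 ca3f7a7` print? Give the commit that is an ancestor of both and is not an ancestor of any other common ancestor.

Ancestors of a99c937: {a99c937, c9abdac}.
Ancestors of ca3f7a7: {1e1f04f, c9abdac, ca3f7a7}.
Common ancestors: {c9abdac}.
The only common ancestor is c9abdac, so it is the merge base.

c9abdac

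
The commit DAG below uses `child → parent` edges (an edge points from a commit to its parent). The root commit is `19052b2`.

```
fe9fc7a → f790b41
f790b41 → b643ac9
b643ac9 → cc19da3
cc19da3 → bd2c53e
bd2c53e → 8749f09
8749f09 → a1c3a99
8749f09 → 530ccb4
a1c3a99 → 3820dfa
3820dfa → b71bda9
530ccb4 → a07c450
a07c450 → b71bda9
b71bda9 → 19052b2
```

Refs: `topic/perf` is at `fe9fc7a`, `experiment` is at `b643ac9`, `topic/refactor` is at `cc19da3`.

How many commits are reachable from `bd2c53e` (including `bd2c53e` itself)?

8

Walking parent pointers from bd2c53e: reachable set = {19052b2, 3820dfa, 530ccb4, 8749f09, a07c450, a1c3a99, b71bda9, bd2c53e}.
That is 8 commits.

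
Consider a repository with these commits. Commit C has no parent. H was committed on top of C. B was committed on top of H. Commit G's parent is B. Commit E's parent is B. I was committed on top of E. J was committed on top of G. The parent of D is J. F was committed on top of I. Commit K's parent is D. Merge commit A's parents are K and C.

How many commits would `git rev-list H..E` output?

2

Reachable from E: {B, C, E, H}.
Reachable from H: {C, H}.
In E's history but not H's: {B, E} — 2 commits.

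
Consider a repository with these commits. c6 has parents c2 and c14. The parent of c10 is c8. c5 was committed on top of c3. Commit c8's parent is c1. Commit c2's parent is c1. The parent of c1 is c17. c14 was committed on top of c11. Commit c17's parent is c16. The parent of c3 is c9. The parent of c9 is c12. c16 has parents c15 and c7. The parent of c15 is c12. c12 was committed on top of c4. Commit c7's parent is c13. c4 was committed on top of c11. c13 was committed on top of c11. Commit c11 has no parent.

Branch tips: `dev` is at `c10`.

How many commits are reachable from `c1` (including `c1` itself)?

9

Walking parent pointers from c1: reachable set = {c1, c11, c12, c13, c15, c16, c17, c4, c7}.
That is 9 commits.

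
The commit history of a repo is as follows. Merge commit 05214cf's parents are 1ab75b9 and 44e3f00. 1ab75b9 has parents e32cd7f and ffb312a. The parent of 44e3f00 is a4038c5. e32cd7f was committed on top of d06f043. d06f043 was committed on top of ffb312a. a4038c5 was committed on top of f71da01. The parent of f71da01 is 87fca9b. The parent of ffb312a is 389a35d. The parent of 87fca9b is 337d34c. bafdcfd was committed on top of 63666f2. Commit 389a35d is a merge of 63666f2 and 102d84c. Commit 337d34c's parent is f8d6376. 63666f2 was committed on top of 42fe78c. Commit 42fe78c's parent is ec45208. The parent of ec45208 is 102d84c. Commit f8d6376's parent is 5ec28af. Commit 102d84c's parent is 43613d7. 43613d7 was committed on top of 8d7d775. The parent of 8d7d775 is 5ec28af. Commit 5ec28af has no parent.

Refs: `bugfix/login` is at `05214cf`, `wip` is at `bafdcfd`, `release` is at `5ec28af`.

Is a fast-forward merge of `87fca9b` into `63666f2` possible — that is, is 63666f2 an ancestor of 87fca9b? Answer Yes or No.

No

A fast-forward from 63666f2 to 87fca9b is possible iff 63666f2 is an ancestor of 87fca9b.
Ancestors of 87fca9b: {337d34c, 5ec28af, 87fca9b, f8d6376}.
63666f2 is not among them, so fast-forward is not possible.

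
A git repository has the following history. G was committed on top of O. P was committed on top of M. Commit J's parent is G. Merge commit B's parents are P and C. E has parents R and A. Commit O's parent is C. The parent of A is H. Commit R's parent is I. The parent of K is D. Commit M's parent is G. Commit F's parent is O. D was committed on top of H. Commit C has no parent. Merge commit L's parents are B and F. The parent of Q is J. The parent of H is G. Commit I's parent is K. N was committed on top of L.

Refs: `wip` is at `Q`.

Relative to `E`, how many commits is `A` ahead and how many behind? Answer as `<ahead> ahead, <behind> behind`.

Reachable from A: {A, C, G, H, O}.
Reachable from E: {A, C, D, E, G, H, I, K, O, R}.
Only in A's history (ahead): {} — 0.
Only in E's history (behind): {D, E, I, K, R} — 5.

0 ahead, 5 behind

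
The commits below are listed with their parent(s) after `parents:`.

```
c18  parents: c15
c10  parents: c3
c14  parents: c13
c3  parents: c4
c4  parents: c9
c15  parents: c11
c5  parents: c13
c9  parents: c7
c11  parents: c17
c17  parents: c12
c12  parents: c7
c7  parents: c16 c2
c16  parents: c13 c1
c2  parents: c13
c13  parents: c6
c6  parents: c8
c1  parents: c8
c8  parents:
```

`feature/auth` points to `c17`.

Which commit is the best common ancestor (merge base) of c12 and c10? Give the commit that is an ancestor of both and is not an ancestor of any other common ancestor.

Ancestors of c12: {c1, c12, c13, c16, c2, c6, c7, c8}.
Ancestors of c10: {c1, c10, c13, c16, c2, c3, c4, c6, c7, c8, c9}.
Common ancestors: {c1, c13, c16, c2, c6, c7, c8}.
Among these, c7 is not an ancestor of any other common ancestor — it is the merge base.

c7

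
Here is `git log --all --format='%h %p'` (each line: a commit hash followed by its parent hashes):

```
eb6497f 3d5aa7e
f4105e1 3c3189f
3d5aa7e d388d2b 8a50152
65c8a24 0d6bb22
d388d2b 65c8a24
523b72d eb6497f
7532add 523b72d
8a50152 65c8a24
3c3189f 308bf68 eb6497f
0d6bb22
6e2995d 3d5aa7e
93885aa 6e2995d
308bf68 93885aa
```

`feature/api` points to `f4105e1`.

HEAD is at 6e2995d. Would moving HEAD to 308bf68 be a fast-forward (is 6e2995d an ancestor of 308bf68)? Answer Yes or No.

Yes

A fast-forward from 6e2995d to 308bf68 is possible iff 6e2995d is an ancestor of 308bf68.
Ancestors of 308bf68: {0d6bb22, 308bf68, 3d5aa7e, 65c8a24, 6e2995d, 8a50152, 93885aa, d388d2b}.
6e2995d is among them, so fast-forward is possible.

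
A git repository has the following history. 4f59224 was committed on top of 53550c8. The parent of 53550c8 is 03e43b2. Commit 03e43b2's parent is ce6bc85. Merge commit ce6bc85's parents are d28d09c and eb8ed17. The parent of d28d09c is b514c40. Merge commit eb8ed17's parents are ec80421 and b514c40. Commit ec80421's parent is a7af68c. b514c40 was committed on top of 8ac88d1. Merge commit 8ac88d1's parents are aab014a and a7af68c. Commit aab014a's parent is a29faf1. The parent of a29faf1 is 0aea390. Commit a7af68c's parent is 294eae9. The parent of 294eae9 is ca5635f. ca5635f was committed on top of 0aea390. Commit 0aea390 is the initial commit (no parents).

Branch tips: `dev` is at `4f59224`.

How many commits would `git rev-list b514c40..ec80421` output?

1

Reachable from ec80421: {0aea390, 294eae9, a7af68c, ca5635f, ec80421}.
Reachable from b514c40: {0aea390, 294eae9, 8ac88d1, a29faf1, a7af68c, aab014a, b514c40, ca5635f}.
In ec80421's history but not b514c40's: {ec80421} — 1 commit.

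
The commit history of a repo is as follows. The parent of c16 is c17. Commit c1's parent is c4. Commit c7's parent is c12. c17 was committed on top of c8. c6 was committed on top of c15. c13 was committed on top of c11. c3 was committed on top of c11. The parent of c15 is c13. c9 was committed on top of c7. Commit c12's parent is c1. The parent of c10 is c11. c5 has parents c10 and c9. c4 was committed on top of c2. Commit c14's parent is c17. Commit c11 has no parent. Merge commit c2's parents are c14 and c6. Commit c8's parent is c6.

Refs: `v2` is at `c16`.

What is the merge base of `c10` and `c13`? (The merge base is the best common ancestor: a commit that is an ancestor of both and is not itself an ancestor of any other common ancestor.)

c11

Ancestors of c10: {c10, c11}.
Ancestors of c13: {c11, c13}.
Common ancestors: {c11}.
The only common ancestor is c11, so it is the merge base.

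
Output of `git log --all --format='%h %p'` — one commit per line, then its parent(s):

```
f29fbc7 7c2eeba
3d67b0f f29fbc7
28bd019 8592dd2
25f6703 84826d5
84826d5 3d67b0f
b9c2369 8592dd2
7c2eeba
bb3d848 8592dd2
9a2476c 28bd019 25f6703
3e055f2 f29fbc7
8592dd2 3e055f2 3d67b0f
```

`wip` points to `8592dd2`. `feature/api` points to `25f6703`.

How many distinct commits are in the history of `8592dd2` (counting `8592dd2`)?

5

Walking parent pointers from 8592dd2: reachable set = {3d67b0f, 3e055f2, 7c2eeba, 8592dd2, f29fbc7}.
That is 5 commits.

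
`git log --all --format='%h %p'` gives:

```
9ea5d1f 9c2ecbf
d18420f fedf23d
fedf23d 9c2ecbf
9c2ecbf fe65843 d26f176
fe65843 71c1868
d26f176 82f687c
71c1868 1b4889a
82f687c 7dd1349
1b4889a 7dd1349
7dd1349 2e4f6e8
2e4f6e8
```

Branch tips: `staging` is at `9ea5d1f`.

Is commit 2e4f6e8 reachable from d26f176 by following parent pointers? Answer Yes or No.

Yes

Ancestors of d26f176 (commits reachable by following parents): {2e4f6e8, 7dd1349, 82f687c, d26f176}.
2e4f6e8 is in that set, so it is an ancestor of d26f176.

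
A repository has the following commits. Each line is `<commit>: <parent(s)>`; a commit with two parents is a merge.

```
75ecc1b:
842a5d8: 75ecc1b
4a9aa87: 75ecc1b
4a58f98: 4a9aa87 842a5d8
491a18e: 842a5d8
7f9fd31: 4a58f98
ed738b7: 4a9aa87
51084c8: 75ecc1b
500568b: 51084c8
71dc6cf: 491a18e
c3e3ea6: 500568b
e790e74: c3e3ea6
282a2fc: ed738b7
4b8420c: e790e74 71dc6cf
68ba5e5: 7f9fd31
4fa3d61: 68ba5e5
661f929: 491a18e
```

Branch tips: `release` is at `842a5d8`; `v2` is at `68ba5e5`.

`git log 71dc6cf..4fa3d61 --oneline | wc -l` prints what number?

Reachable from 4fa3d61: {4a58f98, 4a9aa87, 4fa3d61, 68ba5e5, 75ecc1b, 7f9fd31, 842a5d8}.
Reachable from 71dc6cf: {491a18e, 71dc6cf, 75ecc1b, 842a5d8}.
In 4fa3d61's history but not 71dc6cf's: {4a58f98, 4a9aa87, 4fa3d61, 68ba5e5, 7f9fd31} — 5 commits.

5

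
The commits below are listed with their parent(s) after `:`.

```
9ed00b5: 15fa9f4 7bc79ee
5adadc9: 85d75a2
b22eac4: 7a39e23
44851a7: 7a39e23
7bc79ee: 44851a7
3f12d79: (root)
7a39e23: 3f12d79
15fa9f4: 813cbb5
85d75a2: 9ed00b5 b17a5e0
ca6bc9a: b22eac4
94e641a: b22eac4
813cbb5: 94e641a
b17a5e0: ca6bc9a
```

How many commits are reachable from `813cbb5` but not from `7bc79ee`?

Reachable from 813cbb5: {3f12d79, 7a39e23, 813cbb5, 94e641a, b22eac4}.
Reachable from 7bc79ee: {3f12d79, 44851a7, 7a39e23, 7bc79ee}.
In 813cbb5's history but not 7bc79ee's: {813cbb5, 94e641a, b22eac4} — 3 commits.

3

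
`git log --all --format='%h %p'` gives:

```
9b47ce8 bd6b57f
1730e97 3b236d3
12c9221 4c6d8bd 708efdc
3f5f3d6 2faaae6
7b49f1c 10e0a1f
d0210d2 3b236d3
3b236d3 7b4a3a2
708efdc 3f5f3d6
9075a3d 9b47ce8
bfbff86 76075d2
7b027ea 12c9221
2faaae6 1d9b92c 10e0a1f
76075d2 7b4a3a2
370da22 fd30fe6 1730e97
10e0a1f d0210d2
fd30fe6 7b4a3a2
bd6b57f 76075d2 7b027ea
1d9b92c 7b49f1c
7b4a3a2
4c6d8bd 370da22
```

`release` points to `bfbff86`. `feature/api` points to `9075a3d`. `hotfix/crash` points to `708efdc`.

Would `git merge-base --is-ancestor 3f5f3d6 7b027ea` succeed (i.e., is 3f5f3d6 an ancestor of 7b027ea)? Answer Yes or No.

Ancestors of 7b027ea (commits reachable by following parents): {10e0a1f, 12c9221, 1730e97, 1d9b92c, 2faaae6, 370da22, 3b236d3, 3f5f3d6, 4c6d8bd, 708efdc, 7b027ea, 7b49f1c, 7b4a3a2, d0210d2, fd30fe6}.
3f5f3d6 is in that set, so it is an ancestor of 7b027ea.

Yes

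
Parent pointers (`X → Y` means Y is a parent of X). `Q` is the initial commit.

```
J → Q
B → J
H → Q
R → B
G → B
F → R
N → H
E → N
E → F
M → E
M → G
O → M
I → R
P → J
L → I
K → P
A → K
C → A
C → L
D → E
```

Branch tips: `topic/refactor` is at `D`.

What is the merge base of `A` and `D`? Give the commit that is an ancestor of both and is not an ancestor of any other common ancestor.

Ancestors of A: {A, J, K, P, Q}.
Ancestors of D: {B, D, E, F, H, J, N, Q, R}.
Common ancestors: {J, Q}.
Among these, J is not an ancestor of any other common ancestor — it is the merge base.

J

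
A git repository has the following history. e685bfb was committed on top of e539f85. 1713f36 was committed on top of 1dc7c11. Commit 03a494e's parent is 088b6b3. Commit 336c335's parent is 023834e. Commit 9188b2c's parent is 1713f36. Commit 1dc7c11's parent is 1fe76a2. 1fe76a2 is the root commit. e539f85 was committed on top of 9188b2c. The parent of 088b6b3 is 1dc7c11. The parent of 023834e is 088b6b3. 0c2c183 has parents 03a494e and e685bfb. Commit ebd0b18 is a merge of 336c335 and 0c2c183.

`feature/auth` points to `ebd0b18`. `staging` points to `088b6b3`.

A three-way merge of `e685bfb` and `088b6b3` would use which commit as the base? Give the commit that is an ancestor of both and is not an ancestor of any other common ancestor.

1dc7c11

Ancestors of e685bfb: {1713f36, 1dc7c11, 1fe76a2, 9188b2c, e539f85, e685bfb}.
Ancestors of 088b6b3: {088b6b3, 1dc7c11, 1fe76a2}.
Common ancestors: {1dc7c11, 1fe76a2}.
Among these, 1dc7c11 is not an ancestor of any other common ancestor — it is the merge base.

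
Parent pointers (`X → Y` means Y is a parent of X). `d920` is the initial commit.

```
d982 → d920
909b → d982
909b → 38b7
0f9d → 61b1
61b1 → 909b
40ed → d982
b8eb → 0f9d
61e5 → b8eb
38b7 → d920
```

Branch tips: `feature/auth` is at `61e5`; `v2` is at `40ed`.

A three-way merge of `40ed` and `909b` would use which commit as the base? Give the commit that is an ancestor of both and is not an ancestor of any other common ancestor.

Ancestors of 40ed: {40ed, d920, d982}.
Ancestors of 909b: {38b7, 909b, d920, d982}.
Common ancestors: {d920, d982}.
Among these, d982 is not an ancestor of any other common ancestor — it is the merge base.

d982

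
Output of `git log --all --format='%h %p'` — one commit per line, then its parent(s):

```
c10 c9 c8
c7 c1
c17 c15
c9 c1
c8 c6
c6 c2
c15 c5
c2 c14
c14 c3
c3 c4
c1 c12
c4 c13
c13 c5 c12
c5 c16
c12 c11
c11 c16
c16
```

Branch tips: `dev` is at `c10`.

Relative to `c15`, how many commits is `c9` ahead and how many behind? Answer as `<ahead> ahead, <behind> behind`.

4 ahead, 2 behind

Reachable from c9: {c1, c11, c12, c16, c9}.
Reachable from c15: {c15, c16, c5}.
Only in c9's history (ahead): {c1, c11, c12, c9} — 4.
Only in c15's history (behind): {c15, c5} — 2.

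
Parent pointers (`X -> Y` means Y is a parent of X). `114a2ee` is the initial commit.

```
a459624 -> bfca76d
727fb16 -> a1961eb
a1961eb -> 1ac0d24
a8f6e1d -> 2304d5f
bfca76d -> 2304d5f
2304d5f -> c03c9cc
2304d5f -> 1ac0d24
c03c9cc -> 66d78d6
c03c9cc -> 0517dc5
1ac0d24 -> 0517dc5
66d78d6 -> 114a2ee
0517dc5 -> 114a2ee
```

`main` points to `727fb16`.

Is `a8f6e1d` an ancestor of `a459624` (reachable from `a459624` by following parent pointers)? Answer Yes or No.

Ancestors of a459624: {0517dc5, 114a2ee, 1ac0d24, 2304d5f, 66d78d6, a459624, bfca76d, c03c9cc}.
a8f6e1d is not in that set, so it is not an ancestor of a459624.

No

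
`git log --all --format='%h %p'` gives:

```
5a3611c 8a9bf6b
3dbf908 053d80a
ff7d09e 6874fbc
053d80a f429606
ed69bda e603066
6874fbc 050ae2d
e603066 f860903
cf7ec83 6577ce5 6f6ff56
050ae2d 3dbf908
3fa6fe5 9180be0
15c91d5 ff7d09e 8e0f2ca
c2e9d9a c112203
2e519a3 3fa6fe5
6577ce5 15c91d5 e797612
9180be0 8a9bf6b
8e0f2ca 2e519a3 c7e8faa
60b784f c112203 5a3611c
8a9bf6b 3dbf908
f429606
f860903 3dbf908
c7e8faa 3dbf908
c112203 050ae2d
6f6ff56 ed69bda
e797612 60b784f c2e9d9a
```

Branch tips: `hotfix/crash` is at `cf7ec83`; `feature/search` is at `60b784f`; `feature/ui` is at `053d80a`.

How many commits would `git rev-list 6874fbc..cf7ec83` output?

19

Reachable from cf7ec83: {050ae2d, 053d80a, 15c91d5, 2e519a3, 3dbf908, 3fa6fe5, 5a3611c, 60b784f, 6577ce5, 6874fbc, 6f6ff56, 8a9bf6b, 8e0f2ca, 9180be0, c112203, c2e9d9a, c7e8faa, cf7ec83, e603066, e797612, ed69bda, f429606, f860903, ff7d09e}.
Reachable from 6874fbc: {050ae2d, 053d80a, 3dbf908, 6874fbc, f429606}.
In cf7ec83's history but not 6874fbc's: {15c91d5, 2e519a3, 3fa6fe5, 5a3611c, 60b784f, 6577ce5, 6f6ff56, 8a9bf6b, 8e0f2ca, 9180be0, c112203, c2e9d9a, c7e8faa, cf7ec83, e603066, e797612, ed69bda, f860903, ff7d09e} — 19 commits.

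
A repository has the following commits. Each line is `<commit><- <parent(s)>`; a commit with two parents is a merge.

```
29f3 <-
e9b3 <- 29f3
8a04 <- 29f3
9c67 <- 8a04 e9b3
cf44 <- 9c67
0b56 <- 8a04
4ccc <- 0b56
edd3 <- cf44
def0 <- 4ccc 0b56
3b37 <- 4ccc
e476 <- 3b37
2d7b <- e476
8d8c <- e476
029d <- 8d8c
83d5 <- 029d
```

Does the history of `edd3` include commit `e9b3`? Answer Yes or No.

Yes

Ancestors of edd3 (commits reachable by following parents): {29f3, 8a04, 9c67, cf44, e9b3, edd3}.
e9b3 is in that set, so it is an ancestor of edd3.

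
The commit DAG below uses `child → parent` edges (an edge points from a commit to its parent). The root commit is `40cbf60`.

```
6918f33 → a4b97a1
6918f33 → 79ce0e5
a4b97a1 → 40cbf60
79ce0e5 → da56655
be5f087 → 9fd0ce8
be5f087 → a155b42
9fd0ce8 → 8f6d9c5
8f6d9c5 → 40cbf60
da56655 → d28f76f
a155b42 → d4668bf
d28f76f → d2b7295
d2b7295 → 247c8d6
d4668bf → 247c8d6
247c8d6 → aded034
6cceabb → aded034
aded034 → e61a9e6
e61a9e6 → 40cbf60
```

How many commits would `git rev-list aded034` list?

3

Walking parent pointers from aded034: reachable set = {40cbf60, aded034, e61a9e6}.
That is 3 commits.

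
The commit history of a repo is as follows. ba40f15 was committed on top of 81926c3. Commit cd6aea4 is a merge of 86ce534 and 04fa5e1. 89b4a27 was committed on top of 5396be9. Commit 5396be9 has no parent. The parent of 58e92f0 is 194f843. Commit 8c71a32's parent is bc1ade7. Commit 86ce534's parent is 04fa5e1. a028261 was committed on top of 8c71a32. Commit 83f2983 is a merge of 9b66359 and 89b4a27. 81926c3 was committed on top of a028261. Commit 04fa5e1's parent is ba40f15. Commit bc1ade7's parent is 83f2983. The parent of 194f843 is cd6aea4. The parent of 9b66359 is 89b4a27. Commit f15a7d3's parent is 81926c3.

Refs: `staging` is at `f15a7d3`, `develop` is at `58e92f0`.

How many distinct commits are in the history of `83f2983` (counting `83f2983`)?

Walking parent pointers from 83f2983: reachable set = {5396be9, 83f2983, 89b4a27, 9b66359}.
That is 4 commits.

4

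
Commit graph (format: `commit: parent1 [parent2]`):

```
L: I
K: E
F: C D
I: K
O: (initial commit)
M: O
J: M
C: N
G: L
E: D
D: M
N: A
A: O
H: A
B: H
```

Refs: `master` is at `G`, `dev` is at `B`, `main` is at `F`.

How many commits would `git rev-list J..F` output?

Reachable from F: {A, C, D, F, M, N, O}.
Reachable from J: {J, M, O}.
In F's history but not J's: {A, C, D, F, N} — 5 commits.

5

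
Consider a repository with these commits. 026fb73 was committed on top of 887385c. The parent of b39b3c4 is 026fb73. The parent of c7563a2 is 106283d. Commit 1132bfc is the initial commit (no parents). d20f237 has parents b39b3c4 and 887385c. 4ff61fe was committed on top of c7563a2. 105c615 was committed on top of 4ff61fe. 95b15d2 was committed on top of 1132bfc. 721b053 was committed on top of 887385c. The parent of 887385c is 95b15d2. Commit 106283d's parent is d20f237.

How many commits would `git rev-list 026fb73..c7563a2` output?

4

Reachable from c7563a2: {026fb73, 106283d, 1132bfc, 887385c, 95b15d2, b39b3c4, c7563a2, d20f237}.
Reachable from 026fb73: {026fb73, 1132bfc, 887385c, 95b15d2}.
In c7563a2's history but not 026fb73's: {106283d, b39b3c4, c7563a2, d20f237} — 4 commits.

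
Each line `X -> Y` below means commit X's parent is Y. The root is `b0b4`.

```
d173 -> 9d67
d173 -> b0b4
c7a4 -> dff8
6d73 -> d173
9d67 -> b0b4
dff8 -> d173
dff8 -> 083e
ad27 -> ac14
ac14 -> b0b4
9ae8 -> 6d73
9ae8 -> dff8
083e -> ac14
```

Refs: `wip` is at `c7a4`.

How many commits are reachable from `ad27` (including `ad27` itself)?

3

Walking parent pointers from ad27: reachable set = {ac14, ad27, b0b4}.
That is 3 commits.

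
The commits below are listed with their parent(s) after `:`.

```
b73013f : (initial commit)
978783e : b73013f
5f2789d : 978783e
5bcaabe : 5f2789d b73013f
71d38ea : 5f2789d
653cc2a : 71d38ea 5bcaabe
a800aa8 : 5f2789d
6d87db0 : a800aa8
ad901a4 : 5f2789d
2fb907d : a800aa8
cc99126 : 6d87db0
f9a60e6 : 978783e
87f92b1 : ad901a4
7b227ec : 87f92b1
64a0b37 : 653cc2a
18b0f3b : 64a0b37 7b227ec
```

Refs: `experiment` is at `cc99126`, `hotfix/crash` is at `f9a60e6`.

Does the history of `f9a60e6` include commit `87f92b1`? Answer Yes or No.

No

Ancestors of f9a60e6: {978783e, b73013f, f9a60e6}.
87f92b1 is not in that set, so it is not an ancestor of f9a60e6.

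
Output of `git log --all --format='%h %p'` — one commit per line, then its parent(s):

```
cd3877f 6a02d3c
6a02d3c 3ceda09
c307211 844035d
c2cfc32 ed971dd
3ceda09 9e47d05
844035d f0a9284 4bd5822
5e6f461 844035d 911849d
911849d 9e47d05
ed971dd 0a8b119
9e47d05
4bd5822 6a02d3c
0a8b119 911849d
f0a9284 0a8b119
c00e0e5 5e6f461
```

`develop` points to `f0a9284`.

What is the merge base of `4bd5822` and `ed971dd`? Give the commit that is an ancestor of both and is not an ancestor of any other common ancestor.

Ancestors of 4bd5822: {3ceda09, 4bd5822, 6a02d3c, 9e47d05}.
Ancestors of ed971dd: {0a8b119, 911849d, 9e47d05, ed971dd}.
Common ancestors: {9e47d05}.
The only common ancestor is 9e47d05, so it is the merge base.

9e47d05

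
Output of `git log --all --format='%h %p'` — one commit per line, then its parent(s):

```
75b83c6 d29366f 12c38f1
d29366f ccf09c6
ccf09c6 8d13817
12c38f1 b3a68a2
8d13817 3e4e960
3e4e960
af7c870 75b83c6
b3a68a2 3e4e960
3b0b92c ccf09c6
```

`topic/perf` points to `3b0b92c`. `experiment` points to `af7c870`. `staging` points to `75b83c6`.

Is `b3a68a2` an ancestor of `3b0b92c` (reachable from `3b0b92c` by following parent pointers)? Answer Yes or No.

Ancestors of 3b0b92c: {3b0b92c, 3e4e960, 8d13817, ccf09c6}.
b3a68a2 is not in that set, so it is not an ancestor of 3b0b92c.

No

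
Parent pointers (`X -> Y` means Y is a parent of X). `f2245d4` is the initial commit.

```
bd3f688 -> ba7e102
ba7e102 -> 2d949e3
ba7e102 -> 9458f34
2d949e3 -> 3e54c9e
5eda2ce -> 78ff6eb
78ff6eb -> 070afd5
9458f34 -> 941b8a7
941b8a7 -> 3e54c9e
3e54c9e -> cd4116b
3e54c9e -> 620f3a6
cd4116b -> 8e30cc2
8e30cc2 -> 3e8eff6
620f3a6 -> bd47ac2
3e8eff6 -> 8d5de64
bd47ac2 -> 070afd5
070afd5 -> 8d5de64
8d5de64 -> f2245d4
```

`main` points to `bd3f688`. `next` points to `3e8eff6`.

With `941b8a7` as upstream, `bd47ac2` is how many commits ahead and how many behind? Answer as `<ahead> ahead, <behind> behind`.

Reachable from bd47ac2: {070afd5, 8d5de64, bd47ac2, f2245d4}.
Reachable from 941b8a7: {070afd5, 3e54c9e, 3e8eff6, 620f3a6, 8d5de64, 8e30cc2, 941b8a7, bd47ac2, cd4116b, f2245d4}.
Only in bd47ac2's history (ahead): {} — 0.
Only in 941b8a7's history (behind): {3e54c9e, 3e8eff6, 620f3a6, 8e30cc2, 941b8a7, cd4116b} — 6.

0 ahead, 6 behind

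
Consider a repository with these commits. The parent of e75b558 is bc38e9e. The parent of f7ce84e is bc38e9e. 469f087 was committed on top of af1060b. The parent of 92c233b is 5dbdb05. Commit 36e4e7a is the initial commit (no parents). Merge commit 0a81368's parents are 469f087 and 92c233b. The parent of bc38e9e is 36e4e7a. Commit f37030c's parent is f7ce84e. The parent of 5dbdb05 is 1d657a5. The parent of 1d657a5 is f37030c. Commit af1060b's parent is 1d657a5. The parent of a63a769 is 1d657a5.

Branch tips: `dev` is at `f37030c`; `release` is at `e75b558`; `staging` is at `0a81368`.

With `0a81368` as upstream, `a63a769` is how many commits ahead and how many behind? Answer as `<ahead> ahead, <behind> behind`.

1 ahead, 5 behind

Reachable from a63a769: {1d657a5, 36e4e7a, a63a769, bc38e9e, f37030c, f7ce84e}.
Reachable from 0a81368: {0a81368, 1d657a5, 36e4e7a, 469f087, 5dbdb05, 92c233b, af1060b, bc38e9e, f37030c, f7ce84e}.
Only in a63a769's history (ahead): {a63a769} — 1.
Only in 0a81368's history (behind): {0a81368, 469f087, 5dbdb05, 92c233b, af1060b} — 5.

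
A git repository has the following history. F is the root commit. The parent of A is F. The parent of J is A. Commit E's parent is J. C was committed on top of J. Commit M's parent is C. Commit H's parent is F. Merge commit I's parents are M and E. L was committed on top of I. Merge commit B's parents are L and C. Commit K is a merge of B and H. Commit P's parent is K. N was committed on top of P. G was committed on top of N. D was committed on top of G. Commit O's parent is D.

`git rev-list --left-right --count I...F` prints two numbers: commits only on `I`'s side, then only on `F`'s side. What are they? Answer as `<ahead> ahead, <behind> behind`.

6 ahead, 0 behind

Reachable from I: {A, C, E, F, I, J, M}.
Reachable from F: {F}.
Only in I's history (ahead): {A, C, E, I, J, M} — 6.
Only in F's history (behind): {} — 0.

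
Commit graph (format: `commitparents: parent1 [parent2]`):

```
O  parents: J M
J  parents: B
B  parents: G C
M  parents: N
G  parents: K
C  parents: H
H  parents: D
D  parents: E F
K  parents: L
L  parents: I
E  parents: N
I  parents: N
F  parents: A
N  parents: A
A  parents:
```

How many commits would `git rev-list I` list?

Walking parent pointers from I: reachable set = {A, I, N}.
That is 3 commits.

3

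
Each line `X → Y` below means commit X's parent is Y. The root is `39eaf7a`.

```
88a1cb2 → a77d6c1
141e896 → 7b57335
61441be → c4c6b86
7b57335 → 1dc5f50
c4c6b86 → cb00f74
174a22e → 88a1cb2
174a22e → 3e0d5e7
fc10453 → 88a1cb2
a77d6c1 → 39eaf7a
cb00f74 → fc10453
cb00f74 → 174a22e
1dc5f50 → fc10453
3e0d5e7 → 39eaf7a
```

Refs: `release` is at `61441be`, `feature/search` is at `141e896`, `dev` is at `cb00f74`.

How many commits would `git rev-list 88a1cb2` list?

Walking parent pointers from 88a1cb2: reachable set = {39eaf7a, 88a1cb2, a77d6c1}.
That is 3 commits.

3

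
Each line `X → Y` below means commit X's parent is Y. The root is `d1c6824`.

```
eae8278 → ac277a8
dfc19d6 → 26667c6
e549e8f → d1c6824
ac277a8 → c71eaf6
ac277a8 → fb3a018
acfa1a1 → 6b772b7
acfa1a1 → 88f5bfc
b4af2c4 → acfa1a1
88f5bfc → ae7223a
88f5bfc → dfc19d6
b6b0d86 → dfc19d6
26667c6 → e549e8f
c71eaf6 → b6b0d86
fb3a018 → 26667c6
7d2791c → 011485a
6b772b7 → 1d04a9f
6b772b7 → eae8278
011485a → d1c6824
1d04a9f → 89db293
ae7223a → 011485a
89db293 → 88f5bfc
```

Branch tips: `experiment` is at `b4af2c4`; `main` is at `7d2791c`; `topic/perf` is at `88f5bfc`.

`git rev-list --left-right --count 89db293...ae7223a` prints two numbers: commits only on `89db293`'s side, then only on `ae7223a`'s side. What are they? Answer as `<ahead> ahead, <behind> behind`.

5 ahead, 0 behind

Reachable from 89db293: {011485a, 26667c6, 88f5bfc, 89db293, ae7223a, d1c6824, dfc19d6, e549e8f}.
Reachable from ae7223a: {011485a, ae7223a, d1c6824}.
Only in 89db293's history (ahead): {26667c6, 88f5bfc, 89db293, dfc19d6, e549e8f} — 5.
Only in ae7223a's history (behind): {} — 0.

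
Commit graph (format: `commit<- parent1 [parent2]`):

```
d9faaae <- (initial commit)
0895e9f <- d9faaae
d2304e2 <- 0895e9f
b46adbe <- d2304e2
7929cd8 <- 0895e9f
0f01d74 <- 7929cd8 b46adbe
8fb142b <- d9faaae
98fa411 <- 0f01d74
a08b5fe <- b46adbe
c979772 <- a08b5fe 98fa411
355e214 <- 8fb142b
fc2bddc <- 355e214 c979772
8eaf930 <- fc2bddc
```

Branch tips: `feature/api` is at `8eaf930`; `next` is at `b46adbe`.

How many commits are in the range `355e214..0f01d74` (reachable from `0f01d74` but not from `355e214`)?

5

Reachable from 0f01d74: {0895e9f, 0f01d74, 7929cd8, b46adbe, d2304e2, d9faaae}.
Reachable from 355e214: {355e214, 8fb142b, d9faaae}.
In 0f01d74's history but not 355e214's: {0895e9f, 0f01d74, 7929cd8, b46adbe, d2304e2} — 5 commits.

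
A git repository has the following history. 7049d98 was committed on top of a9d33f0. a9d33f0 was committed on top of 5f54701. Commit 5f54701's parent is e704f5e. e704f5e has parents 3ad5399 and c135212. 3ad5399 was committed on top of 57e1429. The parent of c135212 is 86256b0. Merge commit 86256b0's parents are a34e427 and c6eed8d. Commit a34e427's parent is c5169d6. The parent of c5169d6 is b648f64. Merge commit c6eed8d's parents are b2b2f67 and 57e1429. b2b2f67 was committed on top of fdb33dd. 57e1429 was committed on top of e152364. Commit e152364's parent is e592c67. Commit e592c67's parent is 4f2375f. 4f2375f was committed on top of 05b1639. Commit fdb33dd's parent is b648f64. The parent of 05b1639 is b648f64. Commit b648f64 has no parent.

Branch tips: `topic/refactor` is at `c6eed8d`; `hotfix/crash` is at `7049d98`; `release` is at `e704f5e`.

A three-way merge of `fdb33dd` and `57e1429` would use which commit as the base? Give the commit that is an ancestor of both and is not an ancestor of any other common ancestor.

Ancestors of fdb33dd: {b648f64, fdb33dd}.
Ancestors of 57e1429: {05b1639, 4f2375f, 57e1429, b648f64, e152364, e592c67}.
Common ancestors: {b648f64}.
The only common ancestor is b648f64, so it is the merge base.

b648f64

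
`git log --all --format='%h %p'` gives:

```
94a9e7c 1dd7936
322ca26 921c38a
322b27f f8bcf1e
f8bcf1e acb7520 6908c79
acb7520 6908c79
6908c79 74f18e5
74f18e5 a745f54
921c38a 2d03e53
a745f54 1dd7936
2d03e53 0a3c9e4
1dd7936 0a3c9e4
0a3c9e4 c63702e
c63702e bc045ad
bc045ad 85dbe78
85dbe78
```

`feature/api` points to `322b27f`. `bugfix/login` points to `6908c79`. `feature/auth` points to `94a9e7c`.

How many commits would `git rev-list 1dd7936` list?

5

Walking parent pointers from 1dd7936: reachable set = {0a3c9e4, 1dd7936, 85dbe78, bc045ad, c63702e}.
That is 5 commits.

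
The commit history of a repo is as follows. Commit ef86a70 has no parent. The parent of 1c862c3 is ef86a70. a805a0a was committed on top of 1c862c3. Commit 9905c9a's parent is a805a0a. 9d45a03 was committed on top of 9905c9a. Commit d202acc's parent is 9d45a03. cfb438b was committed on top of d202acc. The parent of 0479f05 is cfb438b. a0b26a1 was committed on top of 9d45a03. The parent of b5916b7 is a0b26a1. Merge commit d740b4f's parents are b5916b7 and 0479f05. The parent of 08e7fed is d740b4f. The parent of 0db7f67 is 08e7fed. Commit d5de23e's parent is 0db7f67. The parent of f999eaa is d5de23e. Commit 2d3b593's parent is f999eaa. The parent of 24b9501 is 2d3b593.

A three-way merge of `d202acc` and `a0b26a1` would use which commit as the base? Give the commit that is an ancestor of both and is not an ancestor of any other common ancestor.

9d45a03

Ancestors of d202acc: {1c862c3, 9905c9a, 9d45a03, a805a0a, d202acc, ef86a70}.
Ancestors of a0b26a1: {1c862c3, 9905c9a, 9d45a03, a0b26a1, a805a0a, ef86a70}.
Common ancestors: {1c862c3, 9905c9a, 9d45a03, a805a0a, ef86a70}.
Among these, 9d45a03 is not an ancestor of any other common ancestor — it is the merge base.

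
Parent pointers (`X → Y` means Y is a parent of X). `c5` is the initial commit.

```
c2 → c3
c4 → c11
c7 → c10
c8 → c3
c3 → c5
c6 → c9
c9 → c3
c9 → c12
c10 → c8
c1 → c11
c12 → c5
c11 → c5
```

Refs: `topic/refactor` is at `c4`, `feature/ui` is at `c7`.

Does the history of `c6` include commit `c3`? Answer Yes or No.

Ancestors of c6 (commits reachable by following parents): {c12, c3, c5, c6, c9}.
c3 is in that set, so it is an ancestor of c6.

Yes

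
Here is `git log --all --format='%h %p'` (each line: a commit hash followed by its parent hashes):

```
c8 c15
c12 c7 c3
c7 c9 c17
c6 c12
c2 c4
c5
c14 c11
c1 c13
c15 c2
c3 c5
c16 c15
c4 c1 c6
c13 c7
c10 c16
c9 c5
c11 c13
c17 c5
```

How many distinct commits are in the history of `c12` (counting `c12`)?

6

Walking parent pointers from c12: reachable set = {c12, c17, c3, c5, c7, c9}.
That is 6 commits.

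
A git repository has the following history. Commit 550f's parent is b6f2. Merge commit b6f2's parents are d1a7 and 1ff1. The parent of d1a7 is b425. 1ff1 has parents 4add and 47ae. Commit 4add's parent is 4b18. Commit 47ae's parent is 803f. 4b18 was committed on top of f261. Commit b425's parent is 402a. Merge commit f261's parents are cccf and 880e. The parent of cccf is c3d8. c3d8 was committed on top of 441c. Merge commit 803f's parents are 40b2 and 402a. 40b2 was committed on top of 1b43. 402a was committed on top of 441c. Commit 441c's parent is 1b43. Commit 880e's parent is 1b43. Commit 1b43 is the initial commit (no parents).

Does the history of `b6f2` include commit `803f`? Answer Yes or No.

Ancestors of b6f2 (commits reachable by following parents): {1b43, 1ff1, 402a, 40b2, 441c, 47ae, 4add, 4b18, 803f, 880e, b425, b6f2, c3d8, cccf, d1a7, f261}.
803f is in that set, so it is an ancestor of b6f2.

Yes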